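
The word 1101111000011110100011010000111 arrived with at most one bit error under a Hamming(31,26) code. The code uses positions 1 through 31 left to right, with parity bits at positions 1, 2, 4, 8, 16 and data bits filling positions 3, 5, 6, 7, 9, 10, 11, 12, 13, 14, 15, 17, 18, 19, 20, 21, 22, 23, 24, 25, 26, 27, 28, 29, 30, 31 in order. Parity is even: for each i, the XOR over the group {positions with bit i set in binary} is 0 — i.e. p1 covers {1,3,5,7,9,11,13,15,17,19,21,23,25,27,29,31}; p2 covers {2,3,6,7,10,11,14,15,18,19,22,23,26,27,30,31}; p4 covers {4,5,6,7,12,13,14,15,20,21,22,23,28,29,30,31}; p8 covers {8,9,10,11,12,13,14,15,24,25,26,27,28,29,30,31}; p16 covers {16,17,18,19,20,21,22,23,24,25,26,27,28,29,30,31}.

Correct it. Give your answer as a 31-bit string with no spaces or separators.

1101111000011110100001010000111

s1 (pos 1,3,5,7,9,11,13,15,17,19,21,23,25,27,29,31): 1⊕0⊕1⊕1⊕0⊕0⊕1⊕1⊕1⊕0⊕1⊕0⊕0⊕0⊕1⊕1 = 1
s2 (pos 2,3,6,7,10,11,14,15,18,19,22,23,26,27,30,31): 1⊕0⊕1⊕1⊕0⊕0⊕1⊕1⊕0⊕0⊕1⊕0⊕0⊕0⊕1⊕1 = 0
s4 (pos 4,5,6,7,12,13,14,15,20,21,22,23,28,29,30,31): 1⊕1⊕1⊕1⊕1⊕1⊕1⊕1⊕0⊕1⊕1⊕0⊕0⊕1⊕1⊕1 = 1
s8 (pos 8,9,10,11,12,13,14,15,24,25,26,27,28,29,30,31): 0⊕0⊕0⊕0⊕1⊕1⊕1⊕1⊕1⊕0⊕0⊕0⊕0⊕1⊕1⊕1 = 0
s16 (pos 16,17,18,19,20,21,22,23,24,25,26,27,28,29,30,31): 0⊕1⊕0⊕0⊕0⊕1⊕1⊕0⊕1⊕0⊕0⊕0⊕0⊕1⊕1⊕1 = 1
Syndrome s16…s1 = 10101 → error at position 21.
Flip position 21: 1101111000011110100011010000111 → 1101111000011110100001010000111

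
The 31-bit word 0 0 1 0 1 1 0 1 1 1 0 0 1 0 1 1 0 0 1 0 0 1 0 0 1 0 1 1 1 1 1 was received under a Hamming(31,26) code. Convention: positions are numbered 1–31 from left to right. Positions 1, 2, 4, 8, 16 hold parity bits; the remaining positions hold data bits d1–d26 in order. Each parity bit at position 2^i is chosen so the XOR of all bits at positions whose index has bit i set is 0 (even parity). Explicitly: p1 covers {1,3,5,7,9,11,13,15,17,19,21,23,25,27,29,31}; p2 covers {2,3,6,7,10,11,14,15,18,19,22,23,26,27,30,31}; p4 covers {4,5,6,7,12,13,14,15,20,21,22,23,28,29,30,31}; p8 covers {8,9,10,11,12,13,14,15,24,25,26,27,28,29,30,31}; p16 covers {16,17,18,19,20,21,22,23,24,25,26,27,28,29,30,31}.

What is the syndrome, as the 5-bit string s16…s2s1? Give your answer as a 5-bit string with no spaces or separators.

s1 (pos 1,3,5,7,9,11,13,15,17,19,21,23,25,27,29,31): 0⊕1⊕1⊕0⊕1⊕0⊕1⊕1⊕0⊕1⊕0⊕0⊕1⊕1⊕1⊕1 = 0
s2 (pos 2,3,6,7,10,11,14,15,18,19,22,23,26,27,30,31): 0⊕1⊕1⊕0⊕1⊕0⊕0⊕1⊕0⊕1⊕1⊕0⊕0⊕1⊕1⊕1 = 1
s4 (pos 4,5,6,7,12,13,14,15,20,21,22,23,28,29,30,31): 0⊕1⊕1⊕0⊕0⊕1⊕0⊕1⊕0⊕0⊕1⊕0⊕1⊕1⊕1⊕1 = 1
s8 (pos 8,9,10,11,12,13,14,15,24,25,26,27,28,29,30,31): 1⊕1⊕1⊕0⊕0⊕1⊕0⊕1⊕0⊕1⊕0⊕1⊕1⊕1⊕1⊕1 = 1
s16 (pos 16,17,18,19,20,21,22,23,24,25,26,27,28,29,30,31): 1⊕0⊕0⊕1⊕0⊕0⊕1⊕0⊕0⊕1⊕0⊕1⊕1⊕1⊕1⊕1 = 1
Syndrome s16…s1 = 11110 → error at position 30.

11110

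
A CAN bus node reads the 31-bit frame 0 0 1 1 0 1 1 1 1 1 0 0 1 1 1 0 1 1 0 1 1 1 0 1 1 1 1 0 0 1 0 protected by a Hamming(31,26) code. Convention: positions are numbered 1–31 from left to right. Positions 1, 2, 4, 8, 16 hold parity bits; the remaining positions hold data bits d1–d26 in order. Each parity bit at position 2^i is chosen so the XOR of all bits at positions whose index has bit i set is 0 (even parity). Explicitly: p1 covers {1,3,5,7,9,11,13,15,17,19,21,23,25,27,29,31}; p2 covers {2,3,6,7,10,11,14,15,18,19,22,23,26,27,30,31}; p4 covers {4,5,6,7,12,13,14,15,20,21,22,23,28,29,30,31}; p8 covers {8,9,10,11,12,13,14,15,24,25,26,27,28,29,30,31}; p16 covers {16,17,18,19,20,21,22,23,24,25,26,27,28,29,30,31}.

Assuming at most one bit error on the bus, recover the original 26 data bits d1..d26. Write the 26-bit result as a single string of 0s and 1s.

10111110111110111011110010

s1 (pos 1,3,5,7,9,11,13,15,17,19,21,23,25,27,29,31): 0⊕1⊕0⊕1⊕1⊕0⊕1⊕1⊕1⊕0⊕1⊕0⊕1⊕1⊕0⊕0 = 1
s2 (pos 2,3,6,7,10,11,14,15,18,19,22,23,26,27,30,31): 0⊕1⊕1⊕1⊕1⊕0⊕1⊕1⊕1⊕0⊕1⊕0⊕1⊕1⊕1⊕0 = 1
s4 (pos 4,5,6,7,12,13,14,15,20,21,22,23,28,29,30,31): 1⊕0⊕1⊕1⊕0⊕1⊕1⊕1⊕1⊕1⊕1⊕0⊕0⊕0⊕1⊕0 = 0
s8 (pos 8,9,10,11,12,13,14,15,24,25,26,27,28,29,30,31): 1⊕1⊕1⊕0⊕0⊕1⊕1⊕1⊕1⊕1⊕1⊕1⊕0⊕0⊕1⊕0 = 1
s16 (pos 16,17,18,19,20,21,22,23,24,25,26,27,28,29,30,31): 0⊕1⊕1⊕0⊕1⊕1⊕1⊕0⊕1⊕1⊕1⊕1⊕0⊕0⊕1⊕0 = 0
Syndrome s16…s1 = 01011 → error at position 11.
Flip position 11: 0011011111001110110111011110010 → 0011011111101110110111011110010
Read data bits from positions 3,5,6,7,9,10,11,12,13,14,15,17,18,19,20,21,22,23,24,25,26,27,28,29,30,31: 10111110111110111011110010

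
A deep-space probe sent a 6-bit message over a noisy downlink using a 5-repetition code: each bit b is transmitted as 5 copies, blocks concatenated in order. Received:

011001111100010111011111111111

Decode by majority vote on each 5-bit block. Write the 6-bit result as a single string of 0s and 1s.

Block 1 (01100): 2 ones → 0
Block 2 (11111): 5 ones → 1
Block 3 (00010): 1 one → 0
Block 4 (11101): 4 ones → 1
Block 5 (11111): 5 ones → 1
Block 6 (11111): 5 ones → 1

010111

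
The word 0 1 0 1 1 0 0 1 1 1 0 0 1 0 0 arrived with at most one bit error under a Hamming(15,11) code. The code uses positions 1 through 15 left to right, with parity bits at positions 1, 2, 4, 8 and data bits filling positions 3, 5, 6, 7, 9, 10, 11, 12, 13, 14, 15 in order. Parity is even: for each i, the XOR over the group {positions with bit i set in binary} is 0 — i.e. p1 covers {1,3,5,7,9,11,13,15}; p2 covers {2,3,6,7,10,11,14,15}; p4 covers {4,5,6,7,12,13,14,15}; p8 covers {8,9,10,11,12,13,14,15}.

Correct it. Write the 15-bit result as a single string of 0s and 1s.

010100011100100

s1 (pos 1,3,5,7,9,11,13,15): 0⊕0⊕1⊕0⊕1⊕0⊕1⊕0 = 1
s2 (pos 2,3,6,7,10,11,14,15): 1⊕0⊕0⊕0⊕1⊕0⊕0⊕0 = 0
s4 (pos 4,5,6,7,12,13,14,15): 1⊕1⊕0⊕0⊕0⊕1⊕0⊕0 = 1
s8 (pos 8,9,10,11,12,13,14,15): 1⊕1⊕1⊕0⊕0⊕1⊕0⊕0 = 0
Syndrome s8…s1 = 0101 → error at position 5.
Flip position 5: 010110011100100 → 010100011100100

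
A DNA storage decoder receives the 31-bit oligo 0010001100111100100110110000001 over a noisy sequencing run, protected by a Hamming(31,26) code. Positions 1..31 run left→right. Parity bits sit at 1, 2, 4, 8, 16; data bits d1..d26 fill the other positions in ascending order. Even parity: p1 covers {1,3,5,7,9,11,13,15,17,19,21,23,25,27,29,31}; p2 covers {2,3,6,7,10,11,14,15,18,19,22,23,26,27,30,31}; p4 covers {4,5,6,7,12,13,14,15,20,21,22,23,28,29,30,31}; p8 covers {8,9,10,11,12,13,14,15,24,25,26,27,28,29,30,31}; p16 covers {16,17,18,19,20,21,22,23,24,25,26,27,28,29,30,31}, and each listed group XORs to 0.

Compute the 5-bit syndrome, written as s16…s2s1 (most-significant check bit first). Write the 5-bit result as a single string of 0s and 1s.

s1 (pos 1,3,5,7,9,11,13,15,17,19,21,23,25,27,29,31): 0⊕1⊕0⊕1⊕0⊕1⊕1⊕0⊕1⊕0⊕1⊕1⊕0⊕0⊕0⊕1 = 0
s2 (pos 2,3,6,7,10,11,14,15,18,19,22,23,26,27,30,31): 0⊕1⊕0⊕1⊕0⊕1⊕1⊕0⊕0⊕0⊕0⊕1⊕0⊕0⊕0⊕1 = 0
s4 (pos 4,5,6,7,12,13,14,15,20,21,22,23,28,29,30,31): 0⊕0⊕0⊕1⊕1⊕1⊕1⊕0⊕1⊕1⊕0⊕1⊕0⊕0⊕0⊕1 = 0
s8 (pos 8,9,10,11,12,13,14,15,24,25,26,27,28,29,30,31): 1⊕0⊕0⊕1⊕1⊕1⊕1⊕0⊕1⊕0⊕0⊕0⊕0⊕0⊕0⊕1 = 1
s16 (pos 16,17,18,19,20,21,22,23,24,25,26,27,28,29,30,31): 0⊕1⊕0⊕0⊕1⊕1⊕0⊕1⊕1⊕0⊕0⊕0⊕0⊕0⊕0⊕1 = 0
Syndrome s16…s1 = 01000 → error at position 8.

01000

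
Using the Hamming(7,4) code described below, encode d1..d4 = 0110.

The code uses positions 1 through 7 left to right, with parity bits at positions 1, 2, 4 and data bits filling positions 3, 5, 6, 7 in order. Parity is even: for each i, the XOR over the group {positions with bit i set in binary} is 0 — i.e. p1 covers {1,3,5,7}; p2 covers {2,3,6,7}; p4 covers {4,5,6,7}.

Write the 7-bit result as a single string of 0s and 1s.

Place data at non-parity positions: p1 p2 0 p4 1 1 0
p1 (pos 1,3,5,7): XOR of data positions = 0⊕1⊕0 = 1
p2 (pos 2,3,6,7): XOR of data positions = 0⊕1⊕0 = 1
p4 (pos 4,5,6,7): XOR of data positions = 1⊕1⊕0 = 0
Codeword: 1100110

1100110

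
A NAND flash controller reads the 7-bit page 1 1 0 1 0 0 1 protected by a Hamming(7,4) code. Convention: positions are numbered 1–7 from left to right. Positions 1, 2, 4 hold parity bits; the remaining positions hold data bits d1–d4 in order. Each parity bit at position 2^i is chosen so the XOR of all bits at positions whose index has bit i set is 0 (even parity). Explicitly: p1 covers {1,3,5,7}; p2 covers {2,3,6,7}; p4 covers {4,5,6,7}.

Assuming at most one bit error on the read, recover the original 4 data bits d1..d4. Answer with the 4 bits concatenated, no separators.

0001

s1 (pos 1,3,5,7): 1⊕0⊕0⊕1 = 0
s2 (pos 2,3,6,7): 1⊕0⊕0⊕1 = 0
s4 (pos 4,5,6,7): 1⊕0⊕0⊕1 = 0
Syndrome s4…s1 = 000 → no error.
Read data bits from positions 3,5,6,7: 0001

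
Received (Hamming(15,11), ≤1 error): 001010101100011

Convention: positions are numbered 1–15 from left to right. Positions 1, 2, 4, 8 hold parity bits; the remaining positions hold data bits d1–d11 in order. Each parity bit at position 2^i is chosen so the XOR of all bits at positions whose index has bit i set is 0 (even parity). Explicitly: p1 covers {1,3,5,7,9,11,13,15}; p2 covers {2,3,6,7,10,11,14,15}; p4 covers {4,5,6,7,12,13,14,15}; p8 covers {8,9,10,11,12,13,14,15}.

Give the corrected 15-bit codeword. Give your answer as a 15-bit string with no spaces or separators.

s1 (pos 1,3,5,7,9,11,13,15): 0⊕1⊕1⊕1⊕1⊕0⊕0⊕1 = 1
s2 (pos 2,3,6,7,10,11,14,15): 0⊕1⊕0⊕1⊕1⊕0⊕1⊕1 = 1
s4 (pos 4,5,6,7,12,13,14,15): 0⊕1⊕0⊕1⊕0⊕0⊕1⊕1 = 0
s8 (pos 8,9,10,11,12,13,14,15): 0⊕1⊕1⊕0⊕0⊕0⊕1⊕1 = 0
Syndrome s8…s1 = 0011 → error at position 3.
Flip position 3: 001010101100011 → 000010101100011

000010101100011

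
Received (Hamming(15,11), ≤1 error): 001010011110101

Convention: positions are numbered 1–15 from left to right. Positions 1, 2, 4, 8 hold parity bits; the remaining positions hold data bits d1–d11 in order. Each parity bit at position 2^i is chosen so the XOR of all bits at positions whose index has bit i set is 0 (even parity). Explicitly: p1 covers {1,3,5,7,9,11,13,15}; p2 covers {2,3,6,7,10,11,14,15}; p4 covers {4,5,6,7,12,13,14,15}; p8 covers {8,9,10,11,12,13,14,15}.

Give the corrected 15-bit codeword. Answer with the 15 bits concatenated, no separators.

s1 (pos 1,3,5,7,9,11,13,15): 0⊕1⊕1⊕0⊕1⊕1⊕1⊕1 = 0
s2 (pos 2,3,6,7,10,11,14,15): 0⊕1⊕0⊕0⊕1⊕1⊕0⊕1 = 0
s4 (pos 4,5,6,7,12,13,14,15): 0⊕1⊕0⊕0⊕0⊕1⊕0⊕1 = 1
s8 (pos 8,9,10,11,12,13,14,15): 1⊕1⊕1⊕1⊕0⊕1⊕0⊕1 = 0
Syndrome s8…s1 = 0100 → error at position 4.
Flip position 4: 001010011110101 → 001110011110101

001110011110101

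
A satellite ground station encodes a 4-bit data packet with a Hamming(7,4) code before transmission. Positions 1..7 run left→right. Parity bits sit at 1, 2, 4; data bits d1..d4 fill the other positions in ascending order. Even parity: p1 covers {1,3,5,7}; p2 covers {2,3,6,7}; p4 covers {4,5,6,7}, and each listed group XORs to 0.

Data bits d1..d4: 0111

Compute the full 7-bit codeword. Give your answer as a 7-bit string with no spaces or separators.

0001111

Place data at non-parity positions: p1 p2 0 p4 1 1 1
p1 (pos 1,3,5,7): XOR of data positions = 0⊕1⊕1 = 0
p2 (pos 2,3,6,7): XOR of data positions = 0⊕1⊕1 = 0
p4 (pos 4,5,6,7): XOR of data positions = 1⊕1⊕1 = 1
Codeword: 0001111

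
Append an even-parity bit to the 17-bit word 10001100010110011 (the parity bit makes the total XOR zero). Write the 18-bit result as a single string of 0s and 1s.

XOR of the 17 data bits: 1⊕0⊕0⊕0⊕1⊕1⊕0⊕0⊕0⊕1⊕0⊕1⊕1⊕0⊕0⊕1⊕1 = 0
Parity bit = 0 (so all 18 bits XOR to 0).

100011000101100110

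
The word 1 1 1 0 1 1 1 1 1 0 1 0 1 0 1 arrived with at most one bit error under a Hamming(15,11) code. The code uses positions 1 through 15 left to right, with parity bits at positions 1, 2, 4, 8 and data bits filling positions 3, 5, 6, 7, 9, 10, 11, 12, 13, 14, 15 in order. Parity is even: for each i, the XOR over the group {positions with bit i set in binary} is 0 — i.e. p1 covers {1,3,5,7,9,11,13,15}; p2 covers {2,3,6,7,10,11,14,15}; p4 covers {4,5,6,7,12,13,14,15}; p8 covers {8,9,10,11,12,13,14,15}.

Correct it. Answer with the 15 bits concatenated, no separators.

111011111011101

s1 (pos 1,3,5,7,9,11,13,15): 1⊕1⊕1⊕1⊕1⊕1⊕1⊕1 = 0
s2 (pos 2,3,6,7,10,11,14,15): 1⊕1⊕1⊕1⊕0⊕1⊕0⊕1 = 0
s4 (pos 4,5,6,7,12,13,14,15): 0⊕1⊕1⊕1⊕0⊕1⊕0⊕1 = 1
s8 (pos 8,9,10,11,12,13,14,15): 1⊕1⊕0⊕1⊕0⊕1⊕0⊕1 = 1
Syndrome s8…s1 = 1100 → error at position 12.
Flip position 12: 111011111010101 → 111011111011101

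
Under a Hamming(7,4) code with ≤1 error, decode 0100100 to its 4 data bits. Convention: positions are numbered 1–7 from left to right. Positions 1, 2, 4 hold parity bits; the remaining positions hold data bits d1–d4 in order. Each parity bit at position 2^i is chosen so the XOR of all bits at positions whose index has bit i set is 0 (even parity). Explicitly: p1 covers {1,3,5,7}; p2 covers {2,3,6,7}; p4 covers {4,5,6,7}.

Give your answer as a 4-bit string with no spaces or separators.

s1 (pos 1,3,5,7): 0⊕0⊕1⊕0 = 1
s2 (pos 2,3,6,7): 1⊕0⊕0⊕0 = 1
s4 (pos 4,5,6,7): 0⊕1⊕0⊕0 = 1
Syndrome s4…s1 = 111 → error at position 7.
Flip position 7: 0100100 → 0100101
Read data bits from positions 3,5,6,7: 0101

0101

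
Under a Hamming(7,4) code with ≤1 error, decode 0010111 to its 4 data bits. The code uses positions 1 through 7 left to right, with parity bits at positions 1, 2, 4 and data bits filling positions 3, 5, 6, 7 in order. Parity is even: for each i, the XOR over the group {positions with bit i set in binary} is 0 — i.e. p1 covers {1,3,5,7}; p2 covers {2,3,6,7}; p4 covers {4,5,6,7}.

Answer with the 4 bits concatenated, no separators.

s1 (pos 1,3,5,7): 0⊕1⊕1⊕1 = 1
s2 (pos 2,3,6,7): 0⊕1⊕1⊕1 = 1
s4 (pos 4,5,6,7): 0⊕1⊕1⊕1 = 1
Syndrome s4…s1 = 111 → error at position 7.
Flip position 7: 0010111 → 0010110
Read data bits from positions 3,5,6,7: 1110

1110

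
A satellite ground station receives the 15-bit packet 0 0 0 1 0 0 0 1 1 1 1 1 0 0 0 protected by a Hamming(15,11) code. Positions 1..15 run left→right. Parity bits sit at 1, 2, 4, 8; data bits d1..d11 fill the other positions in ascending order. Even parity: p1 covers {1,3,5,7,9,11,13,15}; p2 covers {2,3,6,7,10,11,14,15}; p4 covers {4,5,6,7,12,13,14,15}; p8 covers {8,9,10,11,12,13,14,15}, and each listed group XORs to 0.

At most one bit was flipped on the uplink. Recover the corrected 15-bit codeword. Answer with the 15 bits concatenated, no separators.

000100001111000

s1 (pos 1,3,5,7,9,11,13,15): 0⊕0⊕0⊕0⊕1⊕1⊕0⊕0 = 0
s2 (pos 2,3,6,7,10,11,14,15): 0⊕0⊕0⊕0⊕1⊕1⊕0⊕0 = 0
s4 (pos 4,5,6,7,12,13,14,15): 1⊕0⊕0⊕0⊕1⊕0⊕0⊕0 = 0
s8 (pos 8,9,10,11,12,13,14,15): 1⊕1⊕1⊕1⊕1⊕0⊕0⊕0 = 1
Syndrome s8…s1 = 1000 → error at position 8.
Flip position 8: 000100011111000 → 000100001111000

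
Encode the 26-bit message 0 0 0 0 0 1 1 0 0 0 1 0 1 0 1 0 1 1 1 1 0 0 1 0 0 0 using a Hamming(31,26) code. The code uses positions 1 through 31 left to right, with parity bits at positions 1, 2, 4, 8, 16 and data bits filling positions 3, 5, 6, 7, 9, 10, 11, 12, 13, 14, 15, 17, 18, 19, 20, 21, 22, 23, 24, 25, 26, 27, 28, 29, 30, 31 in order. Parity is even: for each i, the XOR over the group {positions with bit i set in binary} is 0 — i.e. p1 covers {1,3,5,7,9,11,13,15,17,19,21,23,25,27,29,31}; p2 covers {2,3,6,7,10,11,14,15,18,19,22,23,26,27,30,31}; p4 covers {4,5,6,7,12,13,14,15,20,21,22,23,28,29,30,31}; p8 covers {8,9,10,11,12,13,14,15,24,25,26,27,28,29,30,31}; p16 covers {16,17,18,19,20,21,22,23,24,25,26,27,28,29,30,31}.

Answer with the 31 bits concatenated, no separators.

0001000001100011010101111001000

Place data at non-parity positions: p1 p2 0 p4 0 0 0 p8 0 1 1 0 0 0 1 p16 0 1 0 1 0 1 1 1 1 0 0 1 0 0 0
p1 (pos 1,3,5,7,9,11,13,15,17,19,21,23,25,27,29,31): XOR of data positions = 0⊕0⊕0⊕0⊕1⊕0⊕1⊕0⊕0⊕0⊕1⊕1⊕0⊕0⊕0 = 0
p2 (pos 2,3,6,7,10,11,14,15,18,19,22,23,26,27,30,31): XOR of data positions = 0⊕0⊕0⊕1⊕1⊕0⊕1⊕1⊕0⊕1⊕1⊕0⊕0⊕0⊕0 = 0
p4 (pos 4,5,6,7,12,13,14,15,20,21,22,23,28,29,30,31): XOR of data positions = 0⊕0⊕0⊕0⊕0⊕0⊕1⊕1⊕0⊕1⊕1⊕1⊕0⊕0⊕0 = 1
p8 (pos 8,9,10,11,12,13,14,15,24,25,26,27,28,29,30,31): XOR of data positions = 0⊕1⊕1⊕0⊕0⊕0⊕1⊕1⊕1⊕0⊕0⊕1⊕0⊕0⊕0 = 0
p16 (pos 16,17,18,19,20,21,22,23,24,25,26,27,28,29,30,31): XOR of data positions = 0⊕1⊕0⊕1⊕0⊕1⊕1⊕1⊕1⊕0⊕0⊕1⊕0⊕0⊕0 = 1
Codeword: 0001000001100011010101111001000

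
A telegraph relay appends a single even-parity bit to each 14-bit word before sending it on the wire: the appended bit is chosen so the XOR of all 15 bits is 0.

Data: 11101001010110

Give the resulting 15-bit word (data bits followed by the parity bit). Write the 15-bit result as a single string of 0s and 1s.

111010010101100

XOR of the 14 data bits: 1⊕1⊕1⊕0⊕1⊕0⊕0⊕1⊕0⊕1⊕0⊕1⊕1⊕0 = 0
Parity bit = 0 (so all 15 bits XOR to 0).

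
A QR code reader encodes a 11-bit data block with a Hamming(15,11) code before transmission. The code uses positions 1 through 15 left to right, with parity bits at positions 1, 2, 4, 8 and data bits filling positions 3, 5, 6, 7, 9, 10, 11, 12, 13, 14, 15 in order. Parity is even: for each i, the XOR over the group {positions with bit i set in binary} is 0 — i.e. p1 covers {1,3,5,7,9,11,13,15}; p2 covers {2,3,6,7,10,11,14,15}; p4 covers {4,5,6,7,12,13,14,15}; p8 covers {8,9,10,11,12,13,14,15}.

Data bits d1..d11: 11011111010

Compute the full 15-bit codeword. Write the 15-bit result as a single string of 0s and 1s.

Place data at non-parity positions: p1 p2 1 p4 1 0 1 p8 1 1 1 1 0 1 0
p1 (pos 1,3,5,7,9,11,13,15): XOR of data positions = 1⊕1⊕1⊕1⊕1⊕0⊕0 = 1
p2 (pos 2,3,6,7,10,11,14,15): XOR of data positions = 1⊕0⊕1⊕1⊕1⊕1⊕0 = 1
p4 (pos 4,5,6,7,12,13,14,15): XOR of data positions = 1⊕0⊕1⊕1⊕0⊕1⊕0 = 0
p8 (pos 8,9,10,11,12,13,14,15): XOR of data positions = 1⊕1⊕1⊕1⊕0⊕1⊕0 = 1
Codeword: 111010111111010

111010111111010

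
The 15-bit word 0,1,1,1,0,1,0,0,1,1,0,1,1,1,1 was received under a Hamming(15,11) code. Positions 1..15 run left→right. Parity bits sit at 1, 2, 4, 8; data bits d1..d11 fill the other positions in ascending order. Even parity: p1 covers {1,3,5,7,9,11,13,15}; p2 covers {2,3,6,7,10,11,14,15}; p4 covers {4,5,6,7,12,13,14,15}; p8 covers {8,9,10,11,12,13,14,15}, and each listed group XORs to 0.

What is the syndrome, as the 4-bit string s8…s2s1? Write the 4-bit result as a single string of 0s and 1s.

0000

s1 (pos 1,3,5,7,9,11,13,15): 0⊕1⊕0⊕0⊕1⊕0⊕1⊕1 = 0
s2 (pos 2,3,6,7,10,11,14,15): 1⊕1⊕1⊕0⊕1⊕0⊕1⊕1 = 0
s4 (pos 4,5,6,7,12,13,14,15): 1⊕0⊕1⊕0⊕1⊕1⊕1⊕1 = 0
s8 (pos 8,9,10,11,12,13,14,15): 0⊕1⊕1⊕0⊕1⊕1⊕1⊕1 = 0
Syndrome s8…s1 = 0000 → no error.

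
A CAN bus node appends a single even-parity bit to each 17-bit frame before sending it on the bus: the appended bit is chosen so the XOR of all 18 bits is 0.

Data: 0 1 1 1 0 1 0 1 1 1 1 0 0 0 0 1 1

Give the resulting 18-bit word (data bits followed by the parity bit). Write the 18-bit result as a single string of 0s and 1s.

011101011110000110

XOR of the 17 data bits: 0⊕1⊕1⊕1⊕0⊕1⊕0⊕1⊕1⊕1⊕1⊕0⊕0⊕0⊕0⊕1⊕1 = 0
Parity bit = 0 (so all 18 bits XOR to 0).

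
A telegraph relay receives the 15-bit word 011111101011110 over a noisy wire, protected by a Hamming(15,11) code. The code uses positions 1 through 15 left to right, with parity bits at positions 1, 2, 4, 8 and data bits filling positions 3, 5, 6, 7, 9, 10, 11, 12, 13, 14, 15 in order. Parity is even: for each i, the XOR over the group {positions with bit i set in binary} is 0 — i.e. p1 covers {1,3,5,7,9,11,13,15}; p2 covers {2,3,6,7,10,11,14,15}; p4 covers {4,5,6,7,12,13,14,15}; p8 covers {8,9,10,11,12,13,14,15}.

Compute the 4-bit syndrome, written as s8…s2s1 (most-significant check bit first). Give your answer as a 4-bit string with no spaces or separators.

s1 (pos 1,3,5,7,9,11,13,15): 0⊕1⊕1⊕1⊕1⊕1⊕1⊕0 = 0
s2 (pos 2,3,6,7,10,11,14,15): 1⊕1⊕1⊕1⊕0⊕1⊕1⊕0 = 0
s4 (pos 4,5,6,7,12,13,14,15): 1⊕1⊕1⊕1⊕1⊕1⊕1⊕0 = 1
s8 (pos 8,9,10,11,12,13,14,15): 0⊕1⊕0⊕1⊕1⊕1⊕1⊕0 = 1
Syndrome s8…s1 = 1100 → error at position 12.

1100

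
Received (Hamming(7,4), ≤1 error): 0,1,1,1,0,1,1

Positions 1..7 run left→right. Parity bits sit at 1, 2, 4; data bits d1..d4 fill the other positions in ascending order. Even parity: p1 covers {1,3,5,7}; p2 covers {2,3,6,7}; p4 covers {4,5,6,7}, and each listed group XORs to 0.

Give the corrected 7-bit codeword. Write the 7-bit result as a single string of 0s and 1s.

0110011

s1 (pos 1,3,5,7): 0⊕1⊕0⊕1 = 0
s2 (pos 2,3,6,7): 1⊕1⊕1⊕1 = 0
s4 (pos 4,5,6,7): 1⊕0⊕1⊕1 = 1
Syndrome s4…s1 = 100 → error at position 4.
Flip position 4: 0111011 → 0110011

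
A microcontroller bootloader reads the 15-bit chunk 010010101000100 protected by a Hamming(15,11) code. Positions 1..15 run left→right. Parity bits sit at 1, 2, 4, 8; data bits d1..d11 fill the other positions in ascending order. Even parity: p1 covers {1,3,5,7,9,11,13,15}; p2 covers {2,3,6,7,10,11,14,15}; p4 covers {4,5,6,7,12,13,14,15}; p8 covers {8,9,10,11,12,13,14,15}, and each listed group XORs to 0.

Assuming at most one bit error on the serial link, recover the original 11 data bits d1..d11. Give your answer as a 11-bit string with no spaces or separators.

s1 (pos 1,3,5,7,9,11,13,15): 0⊕0⊕1⊕1⊕1⊕0⊕1⊕0 = 0
s2 (pos 2,3,6,7,10,11,14,15): 1⊕0⊕0⊕1⊕0⊕0⊕0⊕0 = 0
s4 (pos 4,5,6,7,12,13,14,15): 0⊕1⊕0⊕1⊕0⊕1⊕0⊕0 = 1
s8 (pos 8,9,10,11,12,13,14,15): 0⊕1⊕0⊕0⊕0⊕1⊕0⊕0 = 0
Syndrome s8…s1 = 0100 → error at position 4.
Flip position 4: 010010101000100 → 010110101000100
Read data bits from positions 3,5,6,7,9,10,11,12,13,14,15: 01011000100

01011000100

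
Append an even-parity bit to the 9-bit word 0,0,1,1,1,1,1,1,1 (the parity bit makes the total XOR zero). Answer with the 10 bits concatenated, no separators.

XOR of the 9 data bits: 0⊕0⊕1⊕1⊕1⊕1⊕1⊕1⊕1 = 1
Parity bit = 1 (so all 10 bits XOR to 0).

0011111111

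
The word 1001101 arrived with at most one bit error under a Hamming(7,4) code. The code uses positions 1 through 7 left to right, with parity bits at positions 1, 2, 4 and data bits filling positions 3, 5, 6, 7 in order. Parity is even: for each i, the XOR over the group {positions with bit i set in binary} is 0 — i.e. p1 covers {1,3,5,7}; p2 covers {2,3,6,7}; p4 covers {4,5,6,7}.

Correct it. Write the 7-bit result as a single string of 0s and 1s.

1001100

s1 (pos 1,3,5,7): 1⊕0⊕1⊕1 = 1
s2 (pos 2,3,6,7): 0⊕0⊕0⊕1 = 1
s4 (pos 4,5,6,7): 1⊕1⊕0⊕1 = 1
Syndrome s4…s1 = 111 → error at position 7.
Flip position 7: 1001101 → 1001100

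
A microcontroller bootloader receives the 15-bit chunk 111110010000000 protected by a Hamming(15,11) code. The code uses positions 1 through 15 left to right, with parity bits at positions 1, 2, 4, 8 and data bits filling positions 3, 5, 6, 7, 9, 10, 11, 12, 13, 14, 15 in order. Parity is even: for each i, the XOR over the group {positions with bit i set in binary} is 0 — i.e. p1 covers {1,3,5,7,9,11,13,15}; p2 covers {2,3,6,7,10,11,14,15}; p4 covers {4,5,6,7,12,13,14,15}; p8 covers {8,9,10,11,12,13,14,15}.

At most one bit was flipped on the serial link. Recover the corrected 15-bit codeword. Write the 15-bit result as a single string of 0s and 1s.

s1 (pos 1,3,5,7,9,11,13,15): 1⊕1⊕1⊕0⊕0⊕0⊕0⊕0 = 1
s2 (pos 2,3,6,7,10,11,14,15): 1⊕1⊕0⊕0⊕0⊕0⊕0⊕0 = 0
s4 (pos 4,5,6,7,12,13,14,15): 1⊕1⊕0⊕0⊕0⊕0⊕0⊕0 = 0
s8 (pos 8,9,10,11,12,13,14,15): 1⊕0⊕0⊕0⊕0⊕0⊕0⊕0 = 1
Syndrome s8…s1 = 1001 → error at position 9.
Flip position 9: 111110010000000 → 111110011000000

111110011000000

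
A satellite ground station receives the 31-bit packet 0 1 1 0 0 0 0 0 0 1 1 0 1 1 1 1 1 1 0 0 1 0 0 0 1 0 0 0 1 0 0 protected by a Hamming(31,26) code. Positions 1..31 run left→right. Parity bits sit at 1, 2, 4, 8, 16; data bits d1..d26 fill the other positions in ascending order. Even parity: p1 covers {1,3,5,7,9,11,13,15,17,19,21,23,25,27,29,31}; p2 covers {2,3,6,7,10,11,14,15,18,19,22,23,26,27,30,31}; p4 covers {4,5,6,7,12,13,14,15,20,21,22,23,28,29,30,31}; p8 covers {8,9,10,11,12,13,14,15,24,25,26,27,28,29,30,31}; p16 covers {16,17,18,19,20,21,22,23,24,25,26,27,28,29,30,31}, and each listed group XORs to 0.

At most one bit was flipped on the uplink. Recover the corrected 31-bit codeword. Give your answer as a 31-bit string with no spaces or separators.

0110000001101011110010001000100

s1 (pos 1,3,5,7,9,11,13,15,17,19,21,23,25,27,29,31): 0⊕1⊕0⊕0⊕0⊕1⊕1⊕1⊕1⊕0⊕1⊕0⊕1⊕0⊕1⊕0 = 0
s2 (pos 2,3,6,7,10,11,14,15,18,19,22,23,26,27,30,31): 1⊕1⊕0⊕0⊕1⊕1⊕1⊕1⊕1⊕0⊕0⊕0⊕0⊕0⊕0⊕0 = 1
s4 (pos 4,5,6,7,12,13,14,15,20,21,22,23,28,29,30,31): 0⊕0⊕0⊕0⊕0⊕1⊕1⊕1⊕0⊕1⊕0⊕0⊕0⊕1⊕0⊕0 = 1
s8 (pos 8,9,10,11,12,13,14,15,24,25,26,27,28,29,30,31): 0⊕0⊕1⊕1⊕0⊕1⊕1⊕1⊕0⊕1⊕0⊕0⊕0⊕1⊕0⊕0 = 1
s16 (pos 16,17,18,19,20,21,22,23,24,25,26,27,28,29,30,31): 1⊕1⊕1⊕0⊕0⊕1⊕0⊕0⊕0⊕1⊕0⊕0⊕0⊕1⊕0⊕0 = 0
Syndrome s16…s1 = 01110 → error at position 14.
Flip position 14: 0110000001101111110010001000100 → 0110000001101011110010001000100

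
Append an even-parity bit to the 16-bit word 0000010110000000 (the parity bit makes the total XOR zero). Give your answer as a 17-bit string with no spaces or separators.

XOR of the 16 data bits: 0⊕0⊕0⊕0⊕0⊕1⊕0⊕1⊕1⊕0⊕0⊕0⊕0⊕0⊕0⊕0 = 1
Parity bit = 1 (so all 17 bits XOR to 0).

00000101100000001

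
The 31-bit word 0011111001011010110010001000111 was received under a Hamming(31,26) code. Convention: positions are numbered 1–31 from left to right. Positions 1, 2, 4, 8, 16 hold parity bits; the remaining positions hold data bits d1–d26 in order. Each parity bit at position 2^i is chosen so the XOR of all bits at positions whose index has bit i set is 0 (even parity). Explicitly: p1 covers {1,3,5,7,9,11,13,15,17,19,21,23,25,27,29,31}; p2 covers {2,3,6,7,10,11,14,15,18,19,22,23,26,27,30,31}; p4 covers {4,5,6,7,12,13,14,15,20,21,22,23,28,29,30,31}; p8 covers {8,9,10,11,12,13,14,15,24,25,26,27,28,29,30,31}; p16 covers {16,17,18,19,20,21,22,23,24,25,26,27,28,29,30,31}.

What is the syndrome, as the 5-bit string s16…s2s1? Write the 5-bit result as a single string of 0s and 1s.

10100

s1 (pos 1,3,5,7,9,11,13,15,17,19,21,23,25,27,29,31): 0⊕1⊕1⊕1⊕0⊕0⊕1⊕1⊕1⊕0⊕1⊕0⊕1⊕0⊕1⊕1 = 0
s2 (pos 2,3,6,7,10,11,14,15,18,19,22,23,26,27,30,31): 0⊕1⊕1⊕1⊕1⊕0⊕0⊕1⊕1⊕0⊕0⊕0⊕0⊕0⊕1⊕1 = 0
s4 (pos 4,5,6,7,12,13,14,15,20,21,22,23,28,29,30,31): 1⊕1⊕1⊕1⊕1⊕1⊕0⊕1⊕0⊕1⊕0⊕0⊕0⊕1⊕1⊕1 = 1
s8 (pos 8,9,10,11,12,13,14,15,24,25,26,27,28,29,30,31): 0⊕0⊕1⊕0⊕1⊕1⊕0⊕1⊕0⊕1⊕0⊕0⊕0⊕1⊕1⊕1 = 0
s16 (pos 16,17,18,19,20,21,22,23,24,25,26,27,28,29,30,31): 0⊕1⊕1⊕0⊕0⊕1⊕0⊕0⊕0⊕1⊕0⊕0⊕0⊕1⊕1⊕1 = 1
Syndrome s16…s1 = 10100 → error at position 20.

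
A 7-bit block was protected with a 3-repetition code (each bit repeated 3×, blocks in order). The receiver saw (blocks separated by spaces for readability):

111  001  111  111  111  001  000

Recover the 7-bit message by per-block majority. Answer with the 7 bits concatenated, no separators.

1011100

Block 1 (111): 3 ones → 1
Block 2 (001): 1 one → 0
Block 3 (111): 3 ones → 1
Block 4 (111): 3 ones → 1
Block 5 (111): 3 ones → 1
Block 6 (001): 1 one → 0
Block 7 (000): 0 ones → 0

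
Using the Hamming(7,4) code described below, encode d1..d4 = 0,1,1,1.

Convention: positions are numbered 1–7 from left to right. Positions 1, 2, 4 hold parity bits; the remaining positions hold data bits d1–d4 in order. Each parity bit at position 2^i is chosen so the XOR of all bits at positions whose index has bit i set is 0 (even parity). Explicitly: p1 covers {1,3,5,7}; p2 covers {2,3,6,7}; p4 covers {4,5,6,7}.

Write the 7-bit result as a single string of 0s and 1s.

0001111

Place data at non-parity positions: p1 p2 0 p4 1 1 1
p1 (pos 1,3,5,7): XOR of data positions = 0⊕1⊕1 = 0
p2 (pos 2,3,6,7): XOR of data positions = 0⊕1⊕1 = 0
p4 (pos 4,5,6,7): XOR of data positions = 1⊕1⊕1 = 1
Codeword: 0001111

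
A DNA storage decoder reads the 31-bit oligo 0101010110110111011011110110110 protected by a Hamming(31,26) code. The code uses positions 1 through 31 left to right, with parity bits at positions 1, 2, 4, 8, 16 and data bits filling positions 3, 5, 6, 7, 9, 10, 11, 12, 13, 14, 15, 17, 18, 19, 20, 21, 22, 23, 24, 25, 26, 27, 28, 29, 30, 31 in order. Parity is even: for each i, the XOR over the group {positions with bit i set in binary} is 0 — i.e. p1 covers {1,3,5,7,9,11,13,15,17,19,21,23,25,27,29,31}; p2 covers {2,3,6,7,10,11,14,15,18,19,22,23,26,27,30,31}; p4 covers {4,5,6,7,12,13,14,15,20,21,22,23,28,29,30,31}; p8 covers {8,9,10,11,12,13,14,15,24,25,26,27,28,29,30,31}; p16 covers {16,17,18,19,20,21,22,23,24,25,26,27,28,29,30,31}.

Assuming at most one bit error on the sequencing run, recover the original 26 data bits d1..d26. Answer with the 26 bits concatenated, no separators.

00101011011011011100110110

s1 (pos 1,3,5,7,9,11,13,15,17,19,21,23,25,27,29,31): 0⊕0⊕0⊕0⊕1⊕1⊕0⊕1⊕0⊕1⊕1⊕1⊕0⊕1⊕1⊕0 = 0
s2 (pos 2,3,6,7,10,11,14,15,18,19,22,23,26,27,30,31): 1⊕0⊕1⊕0⊕0⊕1⊕1⊕1⊕1⊕1⊕1⊕1⊕1⊕1⊕1⊕0 = 0
s4 (pos 4,5,6,7,12,13,14,15,20,21,22,23,28,29,30,31): 1⊕0⊕1⊕0⊕1⊕0⊕1⊕1⊕0⊕1⊕1⊕1⊕0⊕1⊕1⊕0 = 0
s8 (pos 8,9,10,11,12,13,14,15,24,25,26,27,28,29,30,31): 1⊕1⊕0⊕1⊕1⊕0⊕1⊕1⊕1⊕0⊕1⊕1⊕0⊕1⊕1⊕0 = 1
s16 (pos 16,17,18,19,20,21,22,23,24,25,26,27,28,29,30,31): 1⊕0⊕1⊕1⊕0⊕1⊕1⊕1⊕1⊕0⊕1⊕1⊕0⊕1⊕1⊕0 = 1
Syndrome s16…s1 = 11000 → error at position 24.
Flip position 24: 0101010110110111011011110110110 → 0101010110110111011011100110110
Read data bits from positions 3,5,6,7,9,10,11,12,13,14,15,17,18,19,20,21,22,23,24,25,26,27,28,29,30,31: 00101011011011011100110110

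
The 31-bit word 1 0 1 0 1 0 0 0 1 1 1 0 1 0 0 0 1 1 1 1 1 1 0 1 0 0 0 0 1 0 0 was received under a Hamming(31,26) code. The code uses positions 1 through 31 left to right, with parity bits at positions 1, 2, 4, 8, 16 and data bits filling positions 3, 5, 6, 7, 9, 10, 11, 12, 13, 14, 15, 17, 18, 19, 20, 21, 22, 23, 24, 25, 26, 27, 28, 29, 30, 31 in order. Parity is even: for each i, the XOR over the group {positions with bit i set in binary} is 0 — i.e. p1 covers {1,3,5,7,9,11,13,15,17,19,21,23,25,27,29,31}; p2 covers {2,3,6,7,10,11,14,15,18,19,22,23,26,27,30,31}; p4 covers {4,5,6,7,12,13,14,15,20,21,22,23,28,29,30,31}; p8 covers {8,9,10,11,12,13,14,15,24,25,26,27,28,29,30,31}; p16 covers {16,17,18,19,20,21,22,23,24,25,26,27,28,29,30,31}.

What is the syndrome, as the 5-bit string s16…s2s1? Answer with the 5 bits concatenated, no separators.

s1 (pos 1,3,5,7,9,11,13,15,17,19,21,23,25,27,29,31): 1⊕1⊕1⊕0⊕1⊕1⊕1⊕0⊕1⊕1⊕1⊕0⊕0⊕0⊕1⊕0 = 0
s2 (pos 2,3,6,7,10,11,14,15,18,19,22,23,26,27,30,31): 0⊕1⊕0⊕0⊕1⊕1⊕0⊕0⊕1⊕1⊕1⊕0⊕0⊕0⊕0⊕0 = 0
s4 (pos 4,5,6,7,12,13,14,15,20,21,22,23,28,29,30,31): 0⊕1⊕0⊕0⊕0⊕1⊕0⊕0⊕1⊕1⊕1⊕0⊕0⊕1⊕0⊕0 = 0
s8 (pos 8,9,10,11,12,13,14,15,24,25,26,27,28,29,30,31): 0⊕1⊕1⊕1⊕0⊕1⊕0⊕0⊕1⊕0⊕0⊕0⊕0⊕1⊕0⊕0 = 0
s16 (pos 16,17,18,19,20,21,22,23,24,25,26,27,28,29,30,31): 0⊕1⊕1⊕1⊕1⊕1⊕1⊕0⊕1⊕0⊕0⊕0⊕0⊕1⊕0⊕0 = 0
Syndrome s16…s1 = 00000 → no error.

00000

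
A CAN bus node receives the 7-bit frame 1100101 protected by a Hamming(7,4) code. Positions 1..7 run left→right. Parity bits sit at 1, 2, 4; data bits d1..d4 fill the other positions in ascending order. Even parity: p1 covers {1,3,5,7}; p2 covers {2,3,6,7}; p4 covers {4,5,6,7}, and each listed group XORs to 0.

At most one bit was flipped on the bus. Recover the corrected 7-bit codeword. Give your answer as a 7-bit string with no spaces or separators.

s1 (pos 1,3,5,7): 1⊕0⊕1⊕1 = 1
s2 (pos 2,3,6,7): 1⊕0⊕0⊕1 = 0
s4 (pos 4,5,6,7): 0⊕1⊕0⊕1 = 0
Syndrome s4…s1 = 001 → error at position 1.
Flip position 1: 1100101 → 0100101

0100101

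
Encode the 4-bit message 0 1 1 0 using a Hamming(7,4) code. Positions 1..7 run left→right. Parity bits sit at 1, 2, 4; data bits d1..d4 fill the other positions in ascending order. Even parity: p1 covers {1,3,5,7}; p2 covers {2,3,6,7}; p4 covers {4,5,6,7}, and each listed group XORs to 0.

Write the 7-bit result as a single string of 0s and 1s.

Place data at non-parity positions: p1 p2 0 p4 1 1 0
p1 (pos 1,3,5,7): XOR of data positions = 0⊕1⊕0 = 1
p2 (pos 2,3,6,7): XOR of data positions = 0⊕1⊕0 = 1
p4 (pos 4,5,6,7): XOR of data positions = 1⊕1⊕0 = 0
Codeword: 1100110

1100110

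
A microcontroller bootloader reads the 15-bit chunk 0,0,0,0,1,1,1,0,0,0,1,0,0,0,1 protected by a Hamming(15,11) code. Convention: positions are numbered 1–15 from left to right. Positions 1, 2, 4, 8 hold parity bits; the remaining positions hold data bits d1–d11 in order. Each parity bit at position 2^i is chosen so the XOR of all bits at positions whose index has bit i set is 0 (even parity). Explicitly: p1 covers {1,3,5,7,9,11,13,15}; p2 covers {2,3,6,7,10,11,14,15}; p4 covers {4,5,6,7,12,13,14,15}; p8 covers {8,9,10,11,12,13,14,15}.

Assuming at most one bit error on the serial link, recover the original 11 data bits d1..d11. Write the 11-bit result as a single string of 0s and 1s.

s1 (pos 1,3,5,7,9,11,13,15): 0⊕0⊕1⊕1⊕0⊕1⊕0⊕1 = 0
s2 (pos 2,3,6,7,10,11,14,15): 0⊕0⊕1⊕1⊕0⊕1⊕0⊕1 = 0
s4 (pos 4,5,6,7,12,13,14,15): 0⊕1⊕1⊕1⊕0⊕0⊕0⊕1 = 0
s8 (pos 8,9,10,11,12,13,14,15): 0⊕0⊕0⊕1⊕0⊕0⊕0⊕1 = 0
Syndrome s8…s1 = 0000 → no error.
Read data bits from positions 3,5,6,7,9,10,11,12,13,14,15: 01110010001

01110010001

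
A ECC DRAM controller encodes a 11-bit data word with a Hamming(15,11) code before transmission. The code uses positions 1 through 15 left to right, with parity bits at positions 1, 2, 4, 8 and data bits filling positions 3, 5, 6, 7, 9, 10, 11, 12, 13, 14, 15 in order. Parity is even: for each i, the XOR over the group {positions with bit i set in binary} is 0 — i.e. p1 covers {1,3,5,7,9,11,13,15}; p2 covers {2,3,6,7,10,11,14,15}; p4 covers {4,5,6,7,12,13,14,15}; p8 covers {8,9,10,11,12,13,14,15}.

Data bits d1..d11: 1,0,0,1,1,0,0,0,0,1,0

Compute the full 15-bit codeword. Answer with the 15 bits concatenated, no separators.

Place data at non-parity positions: p1 p2 1 p4 0 0 1 p8 1 0 0 0 0 1 0
p1 (pos 1,3,5,7,9,11,13,15): XOR of data positions = 1⊕0⊕1⊕1⊕0⊕0⊕0 = 1
p2 (pos 2,3,6,7,10,11,14,15): XOR of data positions = 1⊕0⊕1⊕0⊕0⊕1⊕0 = 1
p4 (pos 4,5,6,7,12,13,14,15): XOR of data positions = 0⊕0⊕1⊕0⊕0⊕1⊕0 = 0
p8 (pos 8,9,10,11,12,13,14,15): XOR of data positions = 1⊕0⊕0⊕0⊕0⊕1⊕0 = 0
Codeword: 111000101000010

111000101000010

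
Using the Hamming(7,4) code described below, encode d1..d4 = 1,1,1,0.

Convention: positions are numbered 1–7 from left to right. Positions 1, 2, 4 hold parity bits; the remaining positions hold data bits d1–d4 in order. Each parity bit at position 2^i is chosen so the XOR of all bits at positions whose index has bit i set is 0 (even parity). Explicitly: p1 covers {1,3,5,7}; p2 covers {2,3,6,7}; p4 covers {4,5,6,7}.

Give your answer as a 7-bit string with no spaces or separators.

0010110

Place data at non-parity positions: p1 p2 1 p4 1 1 0
p1 (pos 1,3,5,7): XOR of data positions = 1⊕1⊕0 = 0
p2 (pos 2,3,6,7): XOR of data positions = 1⊕1⊕0 = 0
p4 (pos 4,5,6,7): XOR of data positions = 1⊕1⊕0 = 0
Codeword: 0010110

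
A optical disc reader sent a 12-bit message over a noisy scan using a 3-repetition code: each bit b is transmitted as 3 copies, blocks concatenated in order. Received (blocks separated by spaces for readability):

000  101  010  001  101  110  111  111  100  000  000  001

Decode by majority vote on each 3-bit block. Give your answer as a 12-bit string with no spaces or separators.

Block 1 (000): 0 ones → 0
Block 2 (101): 2 ones → 1
Block 3 (010): 1 one → 0
Block 4 (001): 1 one → 0
Block 5 (101): 2 ones → 1
Block 6 (110): 2 ones → 1
Block 7 (111): 3 ones → 1
Block 8 (111): 3 ones → 1
Block 9 (100): 1 one → 0
Block 10 (000): 0 ones → 0
Block 11 (000): 0 ones → 0
Block 12 (001): 1 one → 0

010011110000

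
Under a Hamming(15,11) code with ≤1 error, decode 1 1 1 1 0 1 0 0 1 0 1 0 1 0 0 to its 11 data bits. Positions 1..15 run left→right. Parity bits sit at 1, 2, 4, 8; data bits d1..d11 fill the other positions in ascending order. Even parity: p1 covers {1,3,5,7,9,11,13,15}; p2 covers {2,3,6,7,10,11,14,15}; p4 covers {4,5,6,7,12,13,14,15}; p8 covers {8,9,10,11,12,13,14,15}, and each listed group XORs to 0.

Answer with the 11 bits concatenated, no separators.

s1 (pos 1,3,5,7,9,11,13,15): 1⊕1⊕0⊕0⊕1⊕1⊕1⊕0 = 1
s2 (pos 2,3,6,7,10,11,14,15): 1⊕1⊕1⊕0⊕0⊕1⊕0⊕0 = 0
s4 (pos 4,5,6,7,12,13,14,15): 1⊕0⊕1⊕0⊕0⊕1⊕0⊕0 = 1
s8 (pos 8,9,10,11,12,13,14,15): 0⊕1⊕0⊕1⊕0⊕1⊕0⊕0 = 1
Syndrome s8…s1 = 1101 → error at position 13.
Flip position 13: 111101001010100 → 111101001010000
Read data bits from positions 3,5,6,7,9,10,11,12,13,14,15: 10101010000

10101010000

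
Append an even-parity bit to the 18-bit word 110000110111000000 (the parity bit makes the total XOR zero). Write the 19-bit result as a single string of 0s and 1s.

XOR of the 18 data bits: 1⊕1⊕0⊕0⊕0⊕0⊕1⊕1⊕0⊕1⊕1⊕1⊕0⊕0⊕0⊕0⊕0⊕0 = 1
Parity bit = 1 (so all 19 bits XOR to 0).

1100001101110000001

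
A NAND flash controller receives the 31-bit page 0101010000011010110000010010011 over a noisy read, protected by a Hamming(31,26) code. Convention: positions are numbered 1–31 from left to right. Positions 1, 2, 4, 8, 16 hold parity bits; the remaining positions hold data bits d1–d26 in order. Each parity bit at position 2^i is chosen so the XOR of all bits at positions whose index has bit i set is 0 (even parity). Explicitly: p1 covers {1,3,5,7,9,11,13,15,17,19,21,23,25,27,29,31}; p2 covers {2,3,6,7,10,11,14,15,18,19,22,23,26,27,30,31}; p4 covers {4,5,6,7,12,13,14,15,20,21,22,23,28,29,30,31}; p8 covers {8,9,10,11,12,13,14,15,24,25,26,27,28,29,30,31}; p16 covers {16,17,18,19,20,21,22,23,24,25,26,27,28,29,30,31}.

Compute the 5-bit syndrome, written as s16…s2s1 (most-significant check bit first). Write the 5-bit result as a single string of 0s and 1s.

01111

s1 (pos 1,3,5,7,9,11,13,15,17,19,21,23,25,27,29,31): 0⊕0⊕0⊕0⊕0⊕0⊕1⊕1⊕1⊕0⊕0⊕0⊕0⊕1⊕0⊕1 = 1
s2 (pos 2,3,6,7,10,11,14,15,18,19,22,23,26,27,30,31): 1⊕0⊕1⊕0⊕0⊕0⊕0⊕1⊕1⊕0⊕0⊕0⊕0⊕1⊕1⊕1 = 1
s4 (pos 4,5,6,7,12,13,14,15,20,21,22,23,28,29,30,31): 1⊕0⊕1⊕0⊕1⊕1⊕0⊕1⊕0⊕0⊕0⊕0⊕0⊕0⊕1⊕1 = 1
s8 (pos 8,9,10,11,12,13,14,15,24,25,26,27,28,29,30,31): 0⊕0⊕0⊕0⊕1⊕1⊕0⊕1⊕1⊕0⊕0⊕1⊕0⊕0⊕1⊕1 = 1
s16 (pos 16,17,18,19,20,21,22,23,24,25,26,27,28,29,30,31): 0⊕1⊕1⊕0⊕0⊕0⊕0⊕0⊕1⊕0⊕0⊕1⊕0⊕0⊕1⊕1 = 0
Syndrome s16…s1 = 01111 → error at position 15.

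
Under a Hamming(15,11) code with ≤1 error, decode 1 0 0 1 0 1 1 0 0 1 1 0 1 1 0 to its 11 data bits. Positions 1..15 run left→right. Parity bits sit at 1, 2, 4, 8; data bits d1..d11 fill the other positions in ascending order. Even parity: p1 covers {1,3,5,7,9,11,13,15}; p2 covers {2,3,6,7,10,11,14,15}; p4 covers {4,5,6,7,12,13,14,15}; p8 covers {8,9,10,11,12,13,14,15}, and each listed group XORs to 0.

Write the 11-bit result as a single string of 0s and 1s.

s1 (pos 1,3,5,7,9,11,13,15): 1⊕0⊕0⊕1⊕0⊕1⊕1⊕0 = 0
s2 (pos 2,3,6,7,10,11,14,15): 0⊕0⊕1⊕1⊕1⊕1⊕1⊕0 = 1
s4 (pos 4,5,6,7,12,13,14,15): 1⊕0⊕1⊕1⊕0⊕1⊕1⊕0 = 1
s8 (pos 8,9,10,11,12,13,14,15): 0⊕0⊕1⊕1⊕0⊕1⊕1⊕0 = 0
Syndrome s8…s1 = 0110 → error at position 6.
Flip position 6: 100101100110110 → 100100100110110
Read data bits from positions 3,5,6,7,9,10,11,12,13,14,15: 00010110110

00010110110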